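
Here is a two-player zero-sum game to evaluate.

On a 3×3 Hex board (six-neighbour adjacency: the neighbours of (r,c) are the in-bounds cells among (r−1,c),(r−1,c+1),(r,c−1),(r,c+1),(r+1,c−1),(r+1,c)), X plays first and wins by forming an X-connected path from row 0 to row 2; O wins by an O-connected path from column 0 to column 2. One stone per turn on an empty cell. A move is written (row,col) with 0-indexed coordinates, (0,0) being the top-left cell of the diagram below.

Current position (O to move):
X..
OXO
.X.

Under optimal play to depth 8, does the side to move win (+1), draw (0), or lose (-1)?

value(X../OXO/.X., O) = -1

ply 1, O at X../OXO/.X. | (0,1)=-1→XO./OXO/.X.*; (0,2)=-1→X.O/OXO/.X.; (2,0)=-1→X../OXO/OX.; (2,2)=-1→X../OXO/.XO
ply 2, X at XO./OXO/.X. | (0,2)=+1→XOX/OXO/.X.*; (2,0)=-1→XO./OXO/XX.; (2,2)=-1→XO./OXO/.XX
ply 3: XOX/OXO/.X. is terminal -1 (O); from X../OXO/.X. depth 8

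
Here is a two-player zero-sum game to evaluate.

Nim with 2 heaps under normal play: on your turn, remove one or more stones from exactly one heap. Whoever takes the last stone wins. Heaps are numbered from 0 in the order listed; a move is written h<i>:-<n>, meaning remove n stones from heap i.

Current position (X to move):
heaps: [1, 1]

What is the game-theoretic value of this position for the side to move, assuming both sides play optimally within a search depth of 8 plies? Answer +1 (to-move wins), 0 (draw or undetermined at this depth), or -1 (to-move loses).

ply 1, X at (1,1) | h0:-1=-1→(0,1)*; h1:-1=-1→(1,0)
ply 2, O at (0,1) | h1:-1=+1→(0,0)*
ply 3: (0,0) is terminal -1 (X); from (1,1) depth 8

value((1,1), X) = -1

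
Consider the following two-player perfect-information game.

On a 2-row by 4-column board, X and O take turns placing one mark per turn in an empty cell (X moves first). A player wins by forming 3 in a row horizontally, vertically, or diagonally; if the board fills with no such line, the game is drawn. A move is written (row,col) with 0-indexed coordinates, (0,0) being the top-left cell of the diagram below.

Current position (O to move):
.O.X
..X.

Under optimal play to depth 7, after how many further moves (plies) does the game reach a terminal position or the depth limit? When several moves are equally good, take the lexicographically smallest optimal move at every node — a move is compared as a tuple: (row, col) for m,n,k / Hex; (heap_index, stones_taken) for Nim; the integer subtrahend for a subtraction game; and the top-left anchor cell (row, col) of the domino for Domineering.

PV length from [.O.X/..X.]: 5 plies

[.O.X/..X.] O move#1: (0,0):+0/OO.X/..X.*, (0,2):+0/.OOX/..X., (1,0):+0/.O.X/O.X., (1,1):+0/.O.X/.OX., (1,3):+0/.O.X/..XO
[OO.X/..X.] X move#2: (0,2):+0/OOXX/..X.*, (1,0):-1/OO.X/X.X., (1,1):-1/OO.X/.XX., (1,3):-1/OO.X/..XX
[OOXX/..X.] O move#3: (1,0):+0/OOXX/O.X.*, (1,1):+0/OOXX/.OX., (1,3):+0/OOXX/..XO
[OOXX/O.X.] X move#4: (1,1):+0/OOXX/OXX.*, (1,3):+0/OOXX/O.XX
[OOXX/OXX.] O move#5: (1,3):+0/OOXX/OXXO*
[OOXX/OXXO] end (terminal +0, X#6); searched .O.X/..X. to 7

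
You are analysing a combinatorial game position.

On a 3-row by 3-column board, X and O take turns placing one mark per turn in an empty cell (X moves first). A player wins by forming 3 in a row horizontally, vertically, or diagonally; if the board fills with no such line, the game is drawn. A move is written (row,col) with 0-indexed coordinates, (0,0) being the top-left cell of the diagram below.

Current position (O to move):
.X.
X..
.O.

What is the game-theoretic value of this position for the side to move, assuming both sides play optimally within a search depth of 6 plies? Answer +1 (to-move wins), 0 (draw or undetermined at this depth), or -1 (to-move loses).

value(.X./X../.O., O) = 0

[.X./X../.O.] O move#1: (0,0):+0/OX./X../.O.*, (0,2):+0/.XO/X../.O., (1,1):-1/.X./XO./.O., (1,2):-1/.X./X.O/.O., (2,0):-1/.X./X../OO., (2,2):-1/.X./X../.OO
[OX./X../.O.] X move#2: (0,2):-1/OXX/X../.O., (1,1):+0/OX./XX./.O.*, (1,2):+0/OX./X.X/.O., (2,0):+0/OX./X../XO., (2,2):+0/OX./X../.OX
[OX./XX./.O.] O move#3: (0,2):-1/OXO/XX./.O., (1,2):+0/OX./XXO/.O.*, (2,0):-1/OX./XX./OO., (2,2):-1/OX./XX./.OO
[OX./XXO/.O.] X move#4: (0,2):+0/OXX/XXO/.O.*, (2,0):+0/OX./XXO/XO., (2,2):+0/OX./XXO/.OX
[OXX/XXO/.O.] O move#5: (2,0):+0/OXX/XXO/OO.*, (2,2):-1/OXX/XXO/.OO
[OXX/XXO/OO.] X move#6: (2,2):+0/OXX/XXO/OOX*
[OXX/XXO/OOX] end (terminal +0, O#7); searched .X./X../.O. to 6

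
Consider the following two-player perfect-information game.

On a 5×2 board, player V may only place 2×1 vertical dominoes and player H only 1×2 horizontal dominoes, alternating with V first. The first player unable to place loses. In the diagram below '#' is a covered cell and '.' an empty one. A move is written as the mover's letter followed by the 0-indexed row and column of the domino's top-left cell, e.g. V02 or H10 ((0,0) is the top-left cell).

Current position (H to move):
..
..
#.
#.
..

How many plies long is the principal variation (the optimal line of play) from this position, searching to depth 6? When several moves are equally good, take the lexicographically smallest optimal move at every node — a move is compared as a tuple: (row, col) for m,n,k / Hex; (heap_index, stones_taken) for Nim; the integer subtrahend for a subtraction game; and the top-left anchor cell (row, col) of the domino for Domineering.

PV length from [../../#./#./..]: 3 plies

ply 1, H at ../../#./#./.. | H00=+1→##/../#./#./..*; H10=+1→../##/#./#./..; H40=-1→../../#./#./##
ply 2, V at ##/../#./#./.. | V11=-1→##/.#/##/#./..*; V21=-1→##/../##/##/..; V31=-1→##/../#./##/.#
ply 3, H at ##/.#/##/#./.. | H40=+1→##/.#/##/#./##*
ply 4: ##/.#/##/#./## is terminal -1 (V); from ../../#./#./.. depth 6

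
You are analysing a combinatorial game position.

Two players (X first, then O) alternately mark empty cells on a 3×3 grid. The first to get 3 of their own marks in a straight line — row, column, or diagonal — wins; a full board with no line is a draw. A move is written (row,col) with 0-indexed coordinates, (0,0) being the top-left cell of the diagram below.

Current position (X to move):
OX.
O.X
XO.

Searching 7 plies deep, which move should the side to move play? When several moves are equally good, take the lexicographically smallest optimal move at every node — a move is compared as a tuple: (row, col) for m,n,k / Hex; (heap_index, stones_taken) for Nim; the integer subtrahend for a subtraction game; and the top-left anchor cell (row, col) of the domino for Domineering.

p1 X@[OX./O.X/XO.]: (0,2)[OXX/O.X/XO.]+1* (1,1)[OX./OXX/XO.]+0 (2,2)[OX./O.X/XOX]+0
p2 O@[OXX/O.X/XO.]: (1,1)[OXX/OOX/XO.]-1* (2,2)[OXX/O.X/XOO]-1
p3 X@[OXX/OOX/XO.]: (2,2)[OXX/OOX/XOX]+1*
p4 O@[OXX/OOX/XOX] terminal -1; root [OX./O.X/XO.] d7

X's best at [OX./O.X/XO.]: (0,2)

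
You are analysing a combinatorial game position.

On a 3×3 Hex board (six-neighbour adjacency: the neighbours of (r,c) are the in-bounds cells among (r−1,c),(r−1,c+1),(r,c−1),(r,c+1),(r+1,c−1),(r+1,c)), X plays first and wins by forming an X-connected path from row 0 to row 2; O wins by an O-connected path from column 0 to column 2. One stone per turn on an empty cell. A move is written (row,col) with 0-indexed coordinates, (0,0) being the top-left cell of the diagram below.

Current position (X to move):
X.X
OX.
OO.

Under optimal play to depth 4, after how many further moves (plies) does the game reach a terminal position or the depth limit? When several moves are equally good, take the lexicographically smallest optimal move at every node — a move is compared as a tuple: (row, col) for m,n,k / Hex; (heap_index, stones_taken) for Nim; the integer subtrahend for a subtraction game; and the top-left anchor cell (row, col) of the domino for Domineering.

[X.X/OX./OO.] X move#1: (0,1):-1/XXX/OX./OO.*, (1,2):-1/X.X/OXX/OO., (2,2):-1/X.X/OX./OOX
[XXX/OX./OO.] O move#2: (1,2):+1/XXX/OXO/OO.*, (2,2):+1/XXX/OX./OOO
[XXX/OXO/OO.] end (terminal -1, X#3); searched X.X/OX./OO. to 4

PV length from [X.X/OX./OO.]: 2 plies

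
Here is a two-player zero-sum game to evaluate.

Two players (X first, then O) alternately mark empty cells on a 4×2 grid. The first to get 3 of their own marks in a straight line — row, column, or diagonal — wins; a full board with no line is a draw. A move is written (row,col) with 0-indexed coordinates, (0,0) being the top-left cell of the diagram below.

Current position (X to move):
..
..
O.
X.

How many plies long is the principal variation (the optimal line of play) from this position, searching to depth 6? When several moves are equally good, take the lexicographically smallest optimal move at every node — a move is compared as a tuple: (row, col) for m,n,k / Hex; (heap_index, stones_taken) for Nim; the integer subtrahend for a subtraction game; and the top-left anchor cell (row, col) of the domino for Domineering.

ply 1, X at ../../O./X. | (0,0)=+0→X./../O./X.*; (0,1)=+0→.X/../O./X.; (1,0)=+0→../X./O./X.; (1,1)=+0→../.X/O./X.; (2,1)=+0→../../OX/X.; (3,1)=+0→../../O./XX
ply 2, O at X./../O./X. | (0,1)=+0→XO/../O./X.*; (1,0)=+0→X./O./O./X.; (1,1)=+0→X./.O/O./X.; (2,1)=+0→X./../OO/X.; (3,1)=+0→X./../O./XO
ply 3, X at XO/../O./X. | (1,0)=+0→XO/X./O./X.*; (1,1)=+0→XO/.X/O./X.; (2,1)=+0→XO/../OX/X.; (3,1)=+0→XO/../O./XX
ply 4, O at XO/X./O./X. | (1,1)=+0→XO/XO/O./X.*; (2,1)=+0→XO/X./OO/X.; (3,1)=+0→XO/X./O./XO
ply 5, X at XO/XO/O./X. | (2,1)=+0→XO/XO/OX/X.*; (3,1)=-1→XO/XO/O./XX
ply 6, O at XO/XO/OX/X. | (3,1)=+0→XO/XO/OX/XO*
ply 7: XO/XO/OX/XO is terminal +0 (X); from ../../O./X. depth 6

PV length from [../../O./X.]: 6 plies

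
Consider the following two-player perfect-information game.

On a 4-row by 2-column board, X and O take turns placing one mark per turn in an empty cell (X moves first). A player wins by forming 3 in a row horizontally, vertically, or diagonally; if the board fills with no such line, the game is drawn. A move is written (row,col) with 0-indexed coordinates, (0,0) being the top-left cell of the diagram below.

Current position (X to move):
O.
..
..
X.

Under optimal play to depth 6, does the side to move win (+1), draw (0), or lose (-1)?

value(O./../../X., X) = 0

[O./../../X.] X move#1: (0,1):+0/OX/../../X.*, (1,0):+0/O./X./../X., (1,1):+0/O./.X/../X., (2,0):+0/O./../X./X., (2,1):+0/O./../.X/X., (3,1):+0/O./../../XX
[OX/../../X.] O move#2: (1,0):+0/OX/O./../X.*, (1,1):+0/OX/.O/../X., (2,0):+0/OX/../O./X., (2,1):+0/OX/../.O/X., (3,1):+0/OX/../../XO
[OX/O./../X.] X move#3: (1,1):-1/OX/OX/../X., (2,0):+0/OX/O./X./X.*, (2,1):-1/OX/O./.X/X., (3,1):-1/OX/O./../XX
[OX/O./X./X.] O move#4: (1,1):+0/OX/OO/X./X.*, (2,1):+0/OX/O./XO/X., (3,1):+0/OX/O./X./XO
[OX/OO/X./X.] X move#5: (2,1):+0/OX/OO/XX/X.*, (3,1):+0/OX/OO/X./XX
[OX/OO/XX/X.] O move#6: (3,1):+0/OX/OO/XX/XO*
[OX/OO/XX/XO] end (terminal +0, X#7); searched O./../../X. to 6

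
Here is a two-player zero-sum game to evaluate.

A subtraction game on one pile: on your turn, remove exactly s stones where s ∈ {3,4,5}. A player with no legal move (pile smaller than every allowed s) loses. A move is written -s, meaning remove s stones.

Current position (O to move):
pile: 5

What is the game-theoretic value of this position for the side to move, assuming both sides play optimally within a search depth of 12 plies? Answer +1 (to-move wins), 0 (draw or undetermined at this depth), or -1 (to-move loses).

ply 1, O at 5 | -3=+1→2*; -4=+1→1; -5=+1→0
ply 2: 2 is terminal -1 (X); from 5 depth 12

value(5, O) = +1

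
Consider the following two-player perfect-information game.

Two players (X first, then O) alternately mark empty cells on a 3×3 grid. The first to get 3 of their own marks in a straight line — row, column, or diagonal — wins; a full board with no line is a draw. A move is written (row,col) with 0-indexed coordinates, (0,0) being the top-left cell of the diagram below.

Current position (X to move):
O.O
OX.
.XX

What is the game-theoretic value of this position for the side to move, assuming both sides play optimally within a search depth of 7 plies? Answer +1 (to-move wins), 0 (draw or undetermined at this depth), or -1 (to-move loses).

value(O.O/OX./.XX, X) = +1

[O.O/OX./.XX] X move#1: (0,1):+1/OXO/OX./.XX*, (1,2):-1/O.O/OXX/.XX, (2,0):+1/O.O/OX./XXX
[OXO/OX./.XX] end (terminal -1, O#2); searched O.O/OX./.XX to 7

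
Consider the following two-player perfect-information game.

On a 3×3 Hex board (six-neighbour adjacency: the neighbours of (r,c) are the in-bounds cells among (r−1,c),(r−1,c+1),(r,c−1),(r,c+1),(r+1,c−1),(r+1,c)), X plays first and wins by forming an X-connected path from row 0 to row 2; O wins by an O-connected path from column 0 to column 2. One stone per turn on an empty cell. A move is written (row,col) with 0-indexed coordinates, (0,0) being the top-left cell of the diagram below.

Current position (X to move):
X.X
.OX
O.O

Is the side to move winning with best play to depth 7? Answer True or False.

X winning at [X.X/.OX/O.O]: True

[X.X/.OX/O.O] X move#1: (0,1):-1/XXX/.OX/O.O, (1,0):-1/X.X/XOX/O.O, (2,1):+1/X.X/.OX/OXO*
[X.X/.OX/OXO] end (terminal -1, O#2); searched X.X/.OX/O.O to 7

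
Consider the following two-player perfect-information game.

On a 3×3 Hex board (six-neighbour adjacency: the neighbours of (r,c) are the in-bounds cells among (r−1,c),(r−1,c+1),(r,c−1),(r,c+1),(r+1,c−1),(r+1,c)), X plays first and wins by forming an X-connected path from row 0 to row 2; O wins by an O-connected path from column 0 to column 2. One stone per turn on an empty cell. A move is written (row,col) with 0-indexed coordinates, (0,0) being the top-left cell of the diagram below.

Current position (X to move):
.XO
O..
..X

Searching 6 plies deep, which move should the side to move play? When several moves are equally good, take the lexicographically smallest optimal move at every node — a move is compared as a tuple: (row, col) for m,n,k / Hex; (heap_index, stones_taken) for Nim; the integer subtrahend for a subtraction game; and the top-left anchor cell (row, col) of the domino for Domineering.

X's best at [.XO/O../..X]: (1,1)

[.XO/O../..X] X move#1: (0,0):-1/XXO/O../..X, (1,1):+1/.XO/OX./..X*, (1,2):-1/.XO/O.X/..X, (2,0):-1/.XO/O../X.X, (2,1):-1/.XO/O../.XX
[.XO/OX./..X] O move#2: (0,0):-1/OXO/OX./..X*, (1,2):-1/.XO/OXO/..X, (2,0):-1/.XO/OX./O.X, (2,1):-1/.XO/OX./.OX
[OXO/OX./..X] X move#3: (1,2):+1/OXO/OXX/..X*, (2,0):+1/OXO/OX./X.X, (2,1):+1/OXO/OX./.XX
[OXO/OXX/..X] end (terminal -1, O#4); searched .XO/O../..X to 6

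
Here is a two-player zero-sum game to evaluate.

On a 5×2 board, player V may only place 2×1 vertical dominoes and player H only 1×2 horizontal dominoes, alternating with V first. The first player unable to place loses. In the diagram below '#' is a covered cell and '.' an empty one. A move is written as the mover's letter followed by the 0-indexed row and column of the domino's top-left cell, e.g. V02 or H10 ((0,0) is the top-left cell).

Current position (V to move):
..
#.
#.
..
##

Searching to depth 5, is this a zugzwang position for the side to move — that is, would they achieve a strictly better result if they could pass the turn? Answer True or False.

ply 1, V at ../#./#./../## | V01=-1→.#/##/#./../##*; V11=-1→../##/##/../##; V21=-1→../#./##/.#/##
ply 2, H at .#/##/#./../## | H30=+1→.#/##/#./##/##*
ply 3: .#/##/#./##/## is terminal -1 (V); from ../#./#./../## depth 5
suppose V passes — search the same position with H to move:
pass> ply 1, H at ../#./#./../## | H00=-1→##/#./#./../##*; H30=-1→../#./#./##/##
pass> ply 2, V at ##/#./#./../## | V11=-1→##/##/##/../##; V21=+1→##/#./##/.#/##*
pass> ply 3: ##/#./##/.#/## is terminal -1 (H); from ../#./#./../## depth 5
for V: play -1, pass +1

zugzwang(../#./#./../##, V) = True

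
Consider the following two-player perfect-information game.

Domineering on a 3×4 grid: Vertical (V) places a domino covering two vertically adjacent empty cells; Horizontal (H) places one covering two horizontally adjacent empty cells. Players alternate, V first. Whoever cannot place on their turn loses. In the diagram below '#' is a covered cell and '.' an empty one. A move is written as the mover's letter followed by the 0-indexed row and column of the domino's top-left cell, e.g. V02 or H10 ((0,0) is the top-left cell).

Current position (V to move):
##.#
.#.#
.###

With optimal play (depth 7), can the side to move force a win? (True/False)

V winning at [##.#/.#.#/.###]: True

p1 V@[##.#/.#.#/.###]: V02[####/.###/.###]+1* V10[##.#/##.#/####]+1
p2 H@[####/.###/.###] terminal -1; root [##.#/.#.#/.###] d7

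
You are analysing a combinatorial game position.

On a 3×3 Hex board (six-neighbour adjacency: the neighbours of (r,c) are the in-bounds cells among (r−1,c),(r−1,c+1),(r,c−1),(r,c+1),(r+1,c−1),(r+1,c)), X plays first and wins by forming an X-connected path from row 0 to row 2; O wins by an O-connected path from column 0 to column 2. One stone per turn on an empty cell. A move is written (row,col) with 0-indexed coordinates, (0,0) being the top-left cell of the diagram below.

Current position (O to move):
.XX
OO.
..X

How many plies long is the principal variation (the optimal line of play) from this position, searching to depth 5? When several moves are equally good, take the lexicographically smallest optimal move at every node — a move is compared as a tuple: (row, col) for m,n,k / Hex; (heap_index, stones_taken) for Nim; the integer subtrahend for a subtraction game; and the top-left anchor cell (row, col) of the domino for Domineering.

PV length from [.XX/OO./..X]: 1 ply

p1 O@[.XX/OO./..X]: (0,0)[OXX/OO./..X]-1 (1,2)[.XX/OOO/..X]+1* (2,0)[.XX/OO./O.X]-1 (2,1)[.XX/OO./.OX]-1
p2 X@[.XX/OOO/..X] terminal -1; root [.XX/OO./..X] d5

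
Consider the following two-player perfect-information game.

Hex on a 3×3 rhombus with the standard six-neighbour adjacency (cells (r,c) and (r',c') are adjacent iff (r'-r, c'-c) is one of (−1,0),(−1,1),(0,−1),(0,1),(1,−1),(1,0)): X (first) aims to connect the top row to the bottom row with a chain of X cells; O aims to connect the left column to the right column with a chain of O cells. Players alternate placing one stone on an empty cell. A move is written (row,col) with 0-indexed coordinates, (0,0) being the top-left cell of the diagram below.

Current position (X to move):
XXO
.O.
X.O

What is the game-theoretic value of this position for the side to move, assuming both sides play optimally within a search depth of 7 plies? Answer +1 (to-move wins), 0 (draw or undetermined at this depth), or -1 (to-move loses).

value(XXO/.O./X.O, X) = +1

p1 X@[XXO/.O./X.O]: (1,0)[XXO/XO./X.O]+1* (1,2)[XXO/.OX/X.O]-1 (2,1)[XXO/.O./XXO]-1
p2 O@[XXO/XO./X.O] terminal -1; root [XXO/.O./X.O] d7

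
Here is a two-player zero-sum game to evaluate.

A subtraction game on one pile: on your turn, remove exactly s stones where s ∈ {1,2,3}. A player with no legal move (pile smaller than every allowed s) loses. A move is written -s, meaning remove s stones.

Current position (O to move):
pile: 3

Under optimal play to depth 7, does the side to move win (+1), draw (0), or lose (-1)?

value(3, O) = +1

p1 O@[3]: -1[2]-1 -2[1]-1 -3[0]+1*
p2 X@[0] terminal -1; root [3] d7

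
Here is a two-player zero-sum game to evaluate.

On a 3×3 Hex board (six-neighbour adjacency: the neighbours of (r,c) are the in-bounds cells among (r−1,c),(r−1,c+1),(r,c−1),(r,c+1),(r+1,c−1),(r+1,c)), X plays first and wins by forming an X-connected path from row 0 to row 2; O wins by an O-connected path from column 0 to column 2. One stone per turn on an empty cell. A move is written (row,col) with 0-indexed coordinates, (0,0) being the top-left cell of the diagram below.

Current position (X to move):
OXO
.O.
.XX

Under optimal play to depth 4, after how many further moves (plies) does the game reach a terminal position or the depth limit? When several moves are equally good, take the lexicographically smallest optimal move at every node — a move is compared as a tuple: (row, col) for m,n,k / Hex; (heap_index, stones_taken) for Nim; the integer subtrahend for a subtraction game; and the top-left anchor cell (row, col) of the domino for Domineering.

p1 X@[OXO/.O./.XX]: (1,0)[OXO/XO./.XX]-1* (1,2)[OXO/.OX/.XX]-1 (2,0)[OXO/.O./XXX]-1
p2 O@[OXO/XO./.XX]: (1,2)[OXO/XOO/.XX]-1 (2,0)[OXO/XO./OXX]+1*
p3 X@[OXO/XO./OXX] terminal -1; root [OXO/.O./.XX] d4

PV length from [OXO/.O./.XX]: 2 plies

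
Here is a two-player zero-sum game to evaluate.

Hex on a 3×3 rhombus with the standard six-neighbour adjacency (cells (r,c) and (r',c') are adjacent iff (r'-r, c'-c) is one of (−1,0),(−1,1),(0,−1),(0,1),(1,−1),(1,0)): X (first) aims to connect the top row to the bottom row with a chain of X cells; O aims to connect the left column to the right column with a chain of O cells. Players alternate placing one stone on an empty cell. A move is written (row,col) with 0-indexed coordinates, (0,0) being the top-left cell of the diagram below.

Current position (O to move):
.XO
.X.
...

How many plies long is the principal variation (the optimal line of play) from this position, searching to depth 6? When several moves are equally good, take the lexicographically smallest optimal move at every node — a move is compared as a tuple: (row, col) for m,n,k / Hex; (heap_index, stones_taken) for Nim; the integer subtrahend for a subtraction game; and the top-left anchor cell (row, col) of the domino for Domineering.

PV length from [.XO/.X./...]: 4 plies

p1 O@[.XO/.X./...]: (0,0)[OXO/.X./...]-1* (1,0)[.XO/OX./...]-1 (1,2)[.XO/.XO/...]-1 (2,0)[.XO/.X./O..]-1 (2,1)[.XO/.X./.O.]-1 (2,2)[.XO/.X./..O]-1
p2 X@[OXO/.X./...]: (1,0)[OXO/XX./...]+1* (1,2)[OXO/.XX/...]+1 (2,0)[OXO/.X./X..]+1 (2,1)[OXO/.X./.X.]+1 (2,2)[OXO/.X./..X]+1
p3 O@[OXO/XX./...]: (1,2)[OXO/XXO/...]-1* (2,0)[OXO/XX./O..]-1 (2,1)[OXO/XX./.O.]-1 (2,2)[OXO/XX./..O]-1
p4 X@[OXO/XXO/...]: (2,0)[OXO/XXO/X..]+1* (2,1)[OXO/XXO/.X.]+1 (2,2)[OXO/XXO/..X]+1
p5 O@[OXO/XXO/X..] terminal -1; root [.XO/.X./...] d6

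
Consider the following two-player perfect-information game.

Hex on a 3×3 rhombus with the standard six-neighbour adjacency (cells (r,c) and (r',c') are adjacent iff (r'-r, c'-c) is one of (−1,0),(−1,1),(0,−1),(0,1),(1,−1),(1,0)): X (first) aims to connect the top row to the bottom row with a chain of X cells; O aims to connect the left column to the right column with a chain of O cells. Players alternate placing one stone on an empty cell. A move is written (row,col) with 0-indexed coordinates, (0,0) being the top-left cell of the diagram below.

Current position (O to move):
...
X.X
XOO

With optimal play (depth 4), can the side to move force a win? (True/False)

O winning at [.../X.X/XOO]: False

[.../X.X/XOO] O move#1: (0,0):-1/O../X.X/XOO*, (0,1):-1/.O./X.X/XOO, (0,2):-1/..O/X.X/XOO, (1,1):-1/.../XOX/XOO
[O../X.X/XOO] X move#2: (0,1):+1/OX./X.X/XOO*, (0,2):+1/O.X/X.X/XOO, (1,1):+1/O../XXX/XOO
[OX./X.X/XOO] end (terminal -1, O#3); searched .../X.X/XOO to 4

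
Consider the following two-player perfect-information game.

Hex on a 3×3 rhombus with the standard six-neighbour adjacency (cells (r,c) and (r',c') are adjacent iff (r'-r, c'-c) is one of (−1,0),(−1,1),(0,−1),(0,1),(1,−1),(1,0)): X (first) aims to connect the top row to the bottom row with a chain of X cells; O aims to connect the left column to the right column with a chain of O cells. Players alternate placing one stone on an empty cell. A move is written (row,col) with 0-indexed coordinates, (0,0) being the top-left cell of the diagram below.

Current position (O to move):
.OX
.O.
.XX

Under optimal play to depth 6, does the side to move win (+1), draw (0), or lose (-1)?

ply 1, O at .OX/.O./.XX | (0,0)=-1→OOX/.O./.XX; (1,0)=-1→.OX/OO./.XX; (1,2)=+1→.OX/.OO/.XX*; (2,0)=-1→.OX/.O./OXX
ply 2, X at .OX/.OO/.XX | (0,0)=-1→XOX/.OO/.XX*; (1,0)=-1→.OX/XOO/.XX; (2,0)=-1→.OX/.OO/XXX
ply 3, O at XOX/.OO/.XX | (1,0)=+1→XOX/OOO/.XX*; (2,0)=+1→XOX/.OO/OXX
ply 4: XOX/OOO/.XX is terminal -1 (X); from .OX/.O./.XX depth 6

value(.OX/.O./.XX, O) = +1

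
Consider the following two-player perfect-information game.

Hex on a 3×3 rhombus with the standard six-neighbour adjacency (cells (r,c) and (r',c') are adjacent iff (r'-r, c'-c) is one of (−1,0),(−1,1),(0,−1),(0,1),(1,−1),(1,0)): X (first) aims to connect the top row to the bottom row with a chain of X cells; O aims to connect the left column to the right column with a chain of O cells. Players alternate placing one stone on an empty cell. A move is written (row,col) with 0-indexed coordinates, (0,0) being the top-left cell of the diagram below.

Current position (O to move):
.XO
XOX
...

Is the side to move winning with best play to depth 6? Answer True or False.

O winning at [.XO/XOX/...]: True

[.XO/XOX/...] O move#1: (0,0):-1/OXO/XOX/..., (2,0):+1/.XO/XOX/O..*, (2,1):-1/.XO/XOX/.O., (2,2):-1/.XO/XOX/..O
[.XO/XOX/O..] end (terminal -1, X#2); searched .XO/XOX/... to 6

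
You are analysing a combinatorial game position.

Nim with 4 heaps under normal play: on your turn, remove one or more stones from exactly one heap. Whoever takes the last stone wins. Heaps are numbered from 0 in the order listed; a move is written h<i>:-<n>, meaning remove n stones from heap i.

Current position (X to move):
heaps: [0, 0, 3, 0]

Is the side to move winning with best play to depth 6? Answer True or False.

X winning at [(0,0,3,0)]: True

ply 1, X at (0,0,3,0) | h2:-1=-1→(0,0,2,0); h2:-2=-1→(0,0,1,0); h2:-3=+1→(0,0,0,0)*
ply 2: (0,0,0,0) is terminal -1 (O); from (0,0,3,0) depth 6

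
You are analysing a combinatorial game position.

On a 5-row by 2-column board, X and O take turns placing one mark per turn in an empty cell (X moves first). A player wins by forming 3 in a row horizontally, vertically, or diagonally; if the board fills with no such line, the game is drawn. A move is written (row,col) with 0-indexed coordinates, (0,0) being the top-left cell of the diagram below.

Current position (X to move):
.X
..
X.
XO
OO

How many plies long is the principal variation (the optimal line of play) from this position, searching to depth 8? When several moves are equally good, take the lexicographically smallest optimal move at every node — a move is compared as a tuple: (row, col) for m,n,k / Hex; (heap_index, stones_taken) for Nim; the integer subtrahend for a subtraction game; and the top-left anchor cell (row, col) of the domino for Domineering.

p1 X@[.X/../X./XO/OO]: (0,0)[XX/../X./XO/OO]-1 (1,0)[.X/X./X./XO/OO]+1* (1,1)[.X/.X/X./XO/OO]-1 (2,1)[.X/../XX/XO/OO]+1
p2 O@[.X/X./X./XO/OO] terminal -1; root [.X/../X./XO/OO] d8

PV length from [.X/../X./XO/OO]: 1 ply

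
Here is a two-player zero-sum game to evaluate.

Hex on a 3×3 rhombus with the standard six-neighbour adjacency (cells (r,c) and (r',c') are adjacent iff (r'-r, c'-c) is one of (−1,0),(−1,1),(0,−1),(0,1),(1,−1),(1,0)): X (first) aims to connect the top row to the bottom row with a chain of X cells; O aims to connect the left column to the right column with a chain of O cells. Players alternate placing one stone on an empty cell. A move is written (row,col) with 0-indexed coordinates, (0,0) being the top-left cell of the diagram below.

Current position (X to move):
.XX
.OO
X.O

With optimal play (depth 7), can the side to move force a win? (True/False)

X winning at [.XX/.OO/X.O]: True

p1 X@[.XX/.OO/X.O]: (0,0)[XXX/.OO/X.O]-1 (1,0)[.XX/XOO/X.O]+1* (2,1)[.XX/.OO/XXO]-1
p2 O@[.XX/XOO/X.O] terminal -1; root [.XX/.OO/X.O] d7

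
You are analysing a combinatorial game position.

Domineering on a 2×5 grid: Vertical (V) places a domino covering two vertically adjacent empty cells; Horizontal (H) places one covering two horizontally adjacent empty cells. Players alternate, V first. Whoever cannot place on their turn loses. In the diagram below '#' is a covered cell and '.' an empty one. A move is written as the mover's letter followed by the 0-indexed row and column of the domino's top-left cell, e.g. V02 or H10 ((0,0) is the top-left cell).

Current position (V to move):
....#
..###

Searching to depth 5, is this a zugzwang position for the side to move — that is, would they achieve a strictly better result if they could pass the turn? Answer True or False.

zugzwang(....#/..###, V) = False

[....#/..###] V move#1: V00:-1/#...#/#.###, V01:+1/.#..#/.####*
[.#..#/.####] H move#2: H02:-1/.####/.####*
[.####/.####] V move#3: V00:+1/#####/#####*
[#####/#####] end (terminal -1, H#4); searched ....#/..### to 5
suppose V passes — search the same position with H to move:
pass> [....#/..###] H move#1: H00:+1/##..#/..###*, H01:-1/.##.#/..###, H02:-1/..###/..###, H10:+1/....#/#####
pass> [##..#/..###] end (terminal -1, V#2); searched ....#/..### to 5
for V: play +1, pass -1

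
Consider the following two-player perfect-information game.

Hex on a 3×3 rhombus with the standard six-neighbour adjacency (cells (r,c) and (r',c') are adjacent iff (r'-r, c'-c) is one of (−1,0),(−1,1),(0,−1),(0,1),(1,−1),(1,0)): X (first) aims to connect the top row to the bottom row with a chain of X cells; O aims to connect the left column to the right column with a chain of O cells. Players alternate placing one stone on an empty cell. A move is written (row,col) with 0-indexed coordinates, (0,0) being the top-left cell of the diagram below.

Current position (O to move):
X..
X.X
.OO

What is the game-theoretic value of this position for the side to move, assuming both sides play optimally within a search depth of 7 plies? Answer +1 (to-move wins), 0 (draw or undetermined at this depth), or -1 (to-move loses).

p1 O@[X../X.X/.OO]: (0,1)[XO./X.X/.OO]-1 (0,2)[X.O/X.X/.OO]-1 (1,1)[X../XOX/.OO]-1 (2,0)[X../X.X/OOO]+1*
p2 X@[X../X.X/OOO] terminal -1; root [X../X.X/.OO] d7

value(X../X.X/.OO, O) = +1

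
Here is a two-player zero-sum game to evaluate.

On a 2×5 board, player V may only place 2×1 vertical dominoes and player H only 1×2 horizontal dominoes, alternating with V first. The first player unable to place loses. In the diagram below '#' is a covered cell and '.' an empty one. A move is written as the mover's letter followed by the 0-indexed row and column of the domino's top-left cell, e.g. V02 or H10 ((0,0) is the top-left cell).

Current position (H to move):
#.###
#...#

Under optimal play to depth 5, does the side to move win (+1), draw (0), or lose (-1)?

ply 1, H at #.###/#...# | H11=+1→#.###/###.#*; H12=-1→#.###/#.###
ply 2: #.###/###.# is terminal -1 (V); from #.###/#...# depth 5

value(#.###/#...#, H) = +1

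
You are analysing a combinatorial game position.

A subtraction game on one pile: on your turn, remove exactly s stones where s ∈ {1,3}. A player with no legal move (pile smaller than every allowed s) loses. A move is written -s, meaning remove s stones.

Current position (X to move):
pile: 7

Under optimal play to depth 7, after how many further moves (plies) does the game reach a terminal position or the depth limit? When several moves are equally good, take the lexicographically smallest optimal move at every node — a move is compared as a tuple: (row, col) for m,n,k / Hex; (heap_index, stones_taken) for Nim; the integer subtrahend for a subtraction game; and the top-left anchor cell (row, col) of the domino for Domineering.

ply 1, X at 7 | -1=+1→6*; -3=+1→4
ply 2, O at 6 | -1=-1→5*; -3=-1→3
ply 3, X at 5 | -1=+1→4*; -3=+1→2
ply 4, O at 4 | -1=-1→3*; -3=-1→1
ply 5, X at 3 | -1=+1→2*; -3=+1→0
ply 6, O at 2 | -1=-1→1*
ply 7, X at 1 | -1=+1→0*
ply 8: 0 is terminal -1 (O); from 7 depth 7

PV length from [7]: 7 plies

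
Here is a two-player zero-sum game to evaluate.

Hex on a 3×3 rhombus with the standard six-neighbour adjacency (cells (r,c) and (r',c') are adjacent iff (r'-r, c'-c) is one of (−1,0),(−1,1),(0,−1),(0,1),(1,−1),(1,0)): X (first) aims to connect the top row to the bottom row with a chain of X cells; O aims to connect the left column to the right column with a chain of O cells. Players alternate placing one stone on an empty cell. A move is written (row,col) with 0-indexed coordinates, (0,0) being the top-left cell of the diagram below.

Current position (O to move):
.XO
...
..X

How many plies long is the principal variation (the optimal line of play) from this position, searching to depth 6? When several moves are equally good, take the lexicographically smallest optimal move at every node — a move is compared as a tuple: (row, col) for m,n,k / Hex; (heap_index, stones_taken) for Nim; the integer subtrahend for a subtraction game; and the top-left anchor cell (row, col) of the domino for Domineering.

PV length from [.XO/.../..X]: 3 plies

p1 O@[.XO/.../..X]: (0,0)[OXO/.../..X]-1 (1,0)[.XO/O../..X]-1 (1,1)[.XO/.O./..X]+1* (1,2)[.XO/..O/..X]-1 (2,0)[.XO/.../O.X]-1 (2,1)[.XO/.../.OX]-1
p2 X@[.XO/.O./..X]: (0,0)[XXO/.O./..X]-1* (1,0)[.XO/XO./..X]-1 (1,2)[.XO/.OX/..X]-1 (2,0)[.XO/.O./X.X]-1 (2,1)[.XO/.O./.XX]-1
p3 O@[XXO/.O./..X]: (1,0)[XXO/OO./..X]+1* (1,2)[XXO/.OO/..X]+1 (2,0)[XXO/.O./O.X]+1 (2,1)[XXO/.O./.OX]+1
p4 X@[XXO/OO./..X] terminal -1; root [.XO/.../..X] d6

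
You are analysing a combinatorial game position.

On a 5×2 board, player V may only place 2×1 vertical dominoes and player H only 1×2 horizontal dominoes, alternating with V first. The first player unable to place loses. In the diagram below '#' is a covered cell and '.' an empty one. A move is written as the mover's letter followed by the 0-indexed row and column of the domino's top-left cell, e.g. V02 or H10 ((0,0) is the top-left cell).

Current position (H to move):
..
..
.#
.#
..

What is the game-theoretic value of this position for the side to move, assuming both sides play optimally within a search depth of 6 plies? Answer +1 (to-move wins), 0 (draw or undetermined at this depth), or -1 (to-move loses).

value(../../.#/.#/.., H) = +1

ply 1, H at ../../.#/.#/.. | H00=+1→##/../.#/.#/..*; H10=+1→../##/.#/.#/..; H40=-1→../../.#/.#/##
ply 2, V at ##/../.#/.#/.. | V10=-1→##/#./##/.#/..*; V20=-1→##/../##/##/..; V30=-1→##/../.#/##/#.
ply 3, H at ##/#./##/.#/.. | H40=+1→##/#./##/.#/##*
ply 4: ##/#./##/.#/## is terminal -1 (V); from ../../.#/.#/.. depth 6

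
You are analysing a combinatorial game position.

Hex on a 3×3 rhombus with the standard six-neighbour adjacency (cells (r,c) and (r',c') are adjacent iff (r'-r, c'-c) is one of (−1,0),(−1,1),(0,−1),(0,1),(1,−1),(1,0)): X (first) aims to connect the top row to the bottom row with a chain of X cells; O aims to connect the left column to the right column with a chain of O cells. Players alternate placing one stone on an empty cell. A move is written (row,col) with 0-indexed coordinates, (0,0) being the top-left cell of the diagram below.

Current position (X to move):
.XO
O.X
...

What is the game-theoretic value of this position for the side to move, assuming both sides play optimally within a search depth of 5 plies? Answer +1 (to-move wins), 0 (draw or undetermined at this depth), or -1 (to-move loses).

value(.XO/O.X/..., X) = +1

ply 1, X at .XO/O.X/... | (0,0)=-1→XXO/O.X/...; (1,1)=+1→.XO/OXX/...*; (2,0)=-1→.XO/O.X/X..; (2,1)=-1→.XO/O.X/.X.; (2,2)=-1→.XO/O.X/..X
ply 2, O at .XO/OXX/... | (0,0)=-1→OXO/OXX/...*; (2,0)=-1→.XO/OXX/O..; (2,1)=-1→.XO/OXX/.O.; (2,2)=-1→.XO/OXX/..O
ply 3, X at OXO/OXX/... | (2,0)=+1→OXO/OXX/X..*; (2,1)=+1→OXO/OXX/.X.; (2,2)=+1→OXO/OXX/..X
ply 4: OXO/OXX/X.. is terminal -1 (O); from .XO/O.X/... depth 5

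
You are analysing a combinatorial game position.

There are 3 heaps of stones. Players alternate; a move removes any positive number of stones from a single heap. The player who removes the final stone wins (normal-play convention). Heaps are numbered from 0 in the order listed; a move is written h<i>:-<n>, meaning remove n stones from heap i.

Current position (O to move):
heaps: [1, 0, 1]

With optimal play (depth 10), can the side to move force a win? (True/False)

O winning at [(1,0,1)]: False

ply 1, O at (1,0,1) | h0:-1=-1→(0,0,1)*; h2:-1=-1→(1,0,0)
ply 2, X at (0,0,1) | h2:-1=+1→(0,0,0)*
ply 3: (0,0,0) is terminal -1 (O); from (1,0,1) depth 10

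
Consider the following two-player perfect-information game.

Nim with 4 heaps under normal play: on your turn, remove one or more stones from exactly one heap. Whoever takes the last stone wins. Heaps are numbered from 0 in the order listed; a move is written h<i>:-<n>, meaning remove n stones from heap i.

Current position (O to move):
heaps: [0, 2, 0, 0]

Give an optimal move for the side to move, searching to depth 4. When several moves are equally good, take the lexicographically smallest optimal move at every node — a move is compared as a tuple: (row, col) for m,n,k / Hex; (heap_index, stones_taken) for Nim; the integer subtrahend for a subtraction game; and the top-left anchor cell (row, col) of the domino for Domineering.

[(0,2,0,0)] O move#1: h1:-1:-1/(0,1,0,0), h1:-2:+1/(0,0,0,0)*
[(0,0,0,0)] end (terminal -1, X#2); searched (0,2,0,0) to 4

O's best at [(0,2,0,0)]: h1:-2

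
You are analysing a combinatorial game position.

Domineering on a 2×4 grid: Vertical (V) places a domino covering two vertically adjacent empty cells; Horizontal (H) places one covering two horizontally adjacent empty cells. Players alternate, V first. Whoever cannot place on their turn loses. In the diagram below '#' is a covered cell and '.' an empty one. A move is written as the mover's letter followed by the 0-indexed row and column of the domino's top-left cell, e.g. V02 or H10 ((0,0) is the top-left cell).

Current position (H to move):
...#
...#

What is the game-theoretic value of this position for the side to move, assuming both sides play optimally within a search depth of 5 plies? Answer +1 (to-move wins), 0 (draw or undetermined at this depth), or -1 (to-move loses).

p1 H@[...#/...#]: H00[##.#/...#]+1* H01[.###/...#]+1 H10[...#/##.#]+1 H11[...#/.###]+1
p2 V@[##.#/...#]: V02[####/..##]-1*
p3 H@[####/..##]: H10[####/####]+1*
p4 V@[####/####] terminal -1; root [...#/...#] d5

value(...#/...#, H) = +1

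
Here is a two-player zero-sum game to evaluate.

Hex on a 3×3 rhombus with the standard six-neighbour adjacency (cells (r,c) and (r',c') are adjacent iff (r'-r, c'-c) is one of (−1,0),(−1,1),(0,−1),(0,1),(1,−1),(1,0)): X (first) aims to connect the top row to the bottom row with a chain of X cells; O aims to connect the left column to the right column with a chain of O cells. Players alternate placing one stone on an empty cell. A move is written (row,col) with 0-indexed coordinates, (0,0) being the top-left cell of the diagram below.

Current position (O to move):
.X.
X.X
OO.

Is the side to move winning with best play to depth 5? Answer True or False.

O winning at [.X./X.X/OO.]: True

[.X./X.X/OO.] O move#1: (0,0):-1/OX./X.X/OO., (0,2):+1/.XO/X.X/OO.*, (1,1):+1/.X./XOX/OO., (2,2):+1/.X./X.X/OOO
[.XO/X.X/OO.] X move#2: (0,0):-1/XXO/X.X/OO.*, (1,1):-1/.XO/XXX/OO., (2,2):-1/.XO/X.X/OOX
[XXO/X.X/OO.] O move#3: (1,1):+1/XXO/XOX/OO.*, (2,2):+1/XXO/X.X/OOO
[XXO/XOX/OO.] end (terminal -1, X#4); searched .X./X.X/OO. to 5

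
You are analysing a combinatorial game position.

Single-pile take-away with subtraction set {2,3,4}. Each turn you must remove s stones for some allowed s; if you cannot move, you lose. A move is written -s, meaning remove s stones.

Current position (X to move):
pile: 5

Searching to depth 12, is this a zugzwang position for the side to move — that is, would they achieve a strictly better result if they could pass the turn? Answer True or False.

zugzwang(5, X) = False

p1 X@[5]: -2[3]-1 -3[2]-1 -4[1]+1*
p2 O@[1] terminal -1; root [5] d12
suppose X passes — search the same position with O to move:
pass> p1 O@[5]: -2[3]-1 -3[2]-1 -4[1]+1*
pass> p2 X@[1] terminal -1; root [5] d12
for X: play +1, pass -1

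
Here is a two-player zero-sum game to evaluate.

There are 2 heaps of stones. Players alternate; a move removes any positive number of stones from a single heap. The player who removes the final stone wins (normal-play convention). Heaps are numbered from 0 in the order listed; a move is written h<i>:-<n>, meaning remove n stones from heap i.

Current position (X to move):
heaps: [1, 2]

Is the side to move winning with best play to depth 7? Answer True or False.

X winning at [(1,2)]: True

[(1,2)] X move#1: h0:-1:-1/(0,2), h1:-1:+1/(1,1)*, h1:-2:-1/(1,0)
[(1,1)] O move#2: h0:-1:-1/(0,1)*, h1:-1:-1/(1,0)
[(0,1)] X move#3: h1:-1:+1/(0,0)*
[(0,0)] end (terminal -1, O#4); searched (1,2) to 7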